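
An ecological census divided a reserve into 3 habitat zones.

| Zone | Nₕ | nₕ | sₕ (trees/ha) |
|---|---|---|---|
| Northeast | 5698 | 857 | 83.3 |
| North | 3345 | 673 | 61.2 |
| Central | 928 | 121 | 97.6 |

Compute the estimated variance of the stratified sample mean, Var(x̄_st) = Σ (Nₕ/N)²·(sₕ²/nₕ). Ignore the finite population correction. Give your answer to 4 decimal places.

3.9523

N = 9971; Wₕ = Nₕ/N.
zone Northeast: (5698/9971)²·83.3²/857 = 2.6440925
zone North: (3345/9971)²·61.2²/673 = 0.6263291
zone Central: (928/9971)²·97.6²/121 = 0.6819190
Sum = 3.9523406 → 3.9523.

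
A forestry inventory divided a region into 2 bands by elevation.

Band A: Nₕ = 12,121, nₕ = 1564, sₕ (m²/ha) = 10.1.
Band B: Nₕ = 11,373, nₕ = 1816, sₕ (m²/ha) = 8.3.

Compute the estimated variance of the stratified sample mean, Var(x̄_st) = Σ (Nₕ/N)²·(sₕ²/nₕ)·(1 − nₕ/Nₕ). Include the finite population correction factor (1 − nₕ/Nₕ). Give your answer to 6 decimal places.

N = 23494; Wₕ = Nₕ/N.
band A: (12121/23494)²·10.1²/1564·(1 − 1564/12121) = 0.015120670
band B: (11373/23494)²·8.3²/1816·(1 − 1816/11373) = 0.007470042
Sum = 0.022590712 → 0.022591.

0.022591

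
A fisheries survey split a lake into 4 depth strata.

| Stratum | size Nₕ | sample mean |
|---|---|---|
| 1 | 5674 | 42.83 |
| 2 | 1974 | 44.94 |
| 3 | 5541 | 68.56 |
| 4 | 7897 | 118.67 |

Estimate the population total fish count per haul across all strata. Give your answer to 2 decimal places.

1: 5674·42.83 = 243017.42
2: 1974·44.94 = 88711.56
3: 5541·68.56 = 379890.96
4: 7897·118.67 = 937136.99
τ̂ = Σ Nₕx̄ₕ = 1648756.93.

1648756.93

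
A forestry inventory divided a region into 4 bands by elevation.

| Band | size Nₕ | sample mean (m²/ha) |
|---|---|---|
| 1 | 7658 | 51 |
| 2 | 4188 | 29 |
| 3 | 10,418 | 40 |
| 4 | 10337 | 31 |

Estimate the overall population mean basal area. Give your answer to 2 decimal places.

N = 7658 + 4188 + 10418 + 10337 = 32601.
The stratified mean weights each stratum mean by its population share Nₕ/N.
Σ Nₕx̄ₕ = 7658·51 + 4188·29 + 10418·40 + 10337·31 = 390558 + 121452 + 416720 + 320447 = 1249177.
Divide by N: 1249177 / 32601 = 38.3171... → 38.32.

38.32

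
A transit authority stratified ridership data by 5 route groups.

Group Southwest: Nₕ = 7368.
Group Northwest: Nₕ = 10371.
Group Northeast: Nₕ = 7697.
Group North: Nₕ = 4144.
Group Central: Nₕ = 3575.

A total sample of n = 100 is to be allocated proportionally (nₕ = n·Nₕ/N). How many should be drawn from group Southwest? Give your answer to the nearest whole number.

Share of group Southwest = 7368/33155 = 0.22223.
Allocate 100 × 0.22223 = 22.223... → 22.

22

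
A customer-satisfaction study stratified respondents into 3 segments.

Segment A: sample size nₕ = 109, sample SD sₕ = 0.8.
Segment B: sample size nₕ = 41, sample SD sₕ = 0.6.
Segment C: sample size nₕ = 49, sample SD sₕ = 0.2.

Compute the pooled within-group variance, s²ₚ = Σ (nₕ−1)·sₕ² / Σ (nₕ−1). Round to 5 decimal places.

Degrees of freedom: 108 + 40 + 48 = 196.
Σ(nₕ−1)sₕ² = 108·0.64 + 40·0.36 + 48·0.04 = 85.44.
s²ₚ = 85.44 / 196 = 0.4359184... → 0.43592.

0.43592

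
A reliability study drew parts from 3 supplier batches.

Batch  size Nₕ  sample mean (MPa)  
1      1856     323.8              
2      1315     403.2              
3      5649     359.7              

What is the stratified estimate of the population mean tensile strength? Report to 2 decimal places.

358.63

x̄_st = (Σ Nₕx̄ₕ) / (Σ Nₕ) = (1856·323.8 + 1315·403.2 + 5649·359.7) / 8820
= 3163126.1 / 8820 = 358.6311... → 358.63.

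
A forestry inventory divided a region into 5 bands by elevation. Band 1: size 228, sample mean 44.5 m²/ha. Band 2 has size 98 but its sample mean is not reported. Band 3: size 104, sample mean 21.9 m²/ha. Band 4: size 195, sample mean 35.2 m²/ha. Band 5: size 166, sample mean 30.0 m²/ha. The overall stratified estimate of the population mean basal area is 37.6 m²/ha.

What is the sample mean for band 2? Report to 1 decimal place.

55.9

N = 228 + 98 + 104 + 195 + 166 = 791.
Overall total = μ·N = 37.6·791 = 29741.6.
Subtract the known strata: 228·44.5 + 104·21.9 + 195·35.2 + 166·30.0 = 24267.6.
Remaining total for band 2: 29741.6 − 24267.6 = 5474.
Divide by its size: 5474 / 98 = 55.857... → 55.9.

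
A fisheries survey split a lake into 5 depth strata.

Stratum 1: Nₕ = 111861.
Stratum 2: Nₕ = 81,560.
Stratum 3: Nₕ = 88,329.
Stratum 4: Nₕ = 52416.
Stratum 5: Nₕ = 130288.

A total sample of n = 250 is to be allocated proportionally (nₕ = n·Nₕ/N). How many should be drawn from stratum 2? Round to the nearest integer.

Share of stratum 2 = 81560/464454 = 0.17560.
Allocate 250 × 0.17560 = 43.901... → 44.

44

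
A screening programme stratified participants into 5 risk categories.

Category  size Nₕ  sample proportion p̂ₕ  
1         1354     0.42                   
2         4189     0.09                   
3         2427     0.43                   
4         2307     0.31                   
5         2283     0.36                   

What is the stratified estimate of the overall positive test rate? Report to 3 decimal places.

Wₕ = Nₕ/N with N = 12560: 0.1078, 0.3335, 0.1932, 0.1837, 0.1818.
p̂_st = 0.1078·0.42 + 0.3335·0.09 + 0.1932·0.43 + 0.1837·0.31 + 0.1818·0.36 ≈ 0.28076... → 0.281.

0.281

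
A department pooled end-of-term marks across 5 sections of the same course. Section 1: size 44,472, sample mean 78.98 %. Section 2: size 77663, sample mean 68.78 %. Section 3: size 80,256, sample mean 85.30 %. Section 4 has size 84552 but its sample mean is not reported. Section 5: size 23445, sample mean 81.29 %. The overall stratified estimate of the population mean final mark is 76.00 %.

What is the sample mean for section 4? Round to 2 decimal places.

70.77

N = 44472 + 77663 + 80256 + 84552 + 23445 = 310388.
Overall total = μ·N = 76.00·310388 = 23589488.
Subtract the known strata: 44472·78.98 + 77663·68.78 + 80256·85.30 + 23445·81.29 = 17605740.55.
Remaining total for section 4: 23589488 − 17605740.55 = 5983747.45.
Divide by its size: 5983747.45 / 84552 = 70.7700... → 70.77.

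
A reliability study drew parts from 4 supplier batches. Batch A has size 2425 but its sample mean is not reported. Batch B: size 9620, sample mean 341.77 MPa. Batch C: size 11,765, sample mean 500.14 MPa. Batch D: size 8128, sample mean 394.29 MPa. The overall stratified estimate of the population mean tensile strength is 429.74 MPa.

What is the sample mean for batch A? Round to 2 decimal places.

555.99

Σ Nₕx̄ₕ = N·μ, so 2425·x̄_A = 31938·429.74 − (9620·341.77 + 11765·500.14 + 8128·394.29).
= 13725036.12 − 12376763.62 = 1348272.5.
x̄_A = 1348272.5 / 2425 = 555.9887... → 555.99.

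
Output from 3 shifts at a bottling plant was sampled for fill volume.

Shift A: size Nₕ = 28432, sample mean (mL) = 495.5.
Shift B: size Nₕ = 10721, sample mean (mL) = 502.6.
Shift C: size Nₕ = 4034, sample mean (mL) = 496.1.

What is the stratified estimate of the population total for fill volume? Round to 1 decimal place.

21477698.0

Estimate total by summing Nₕ·x̄ₕ over strata.
28432·495.5 + 10721·502.6 + 4034·496.1 = 14088056 + 5388374.6 + 2001267.4 = 21477698.0.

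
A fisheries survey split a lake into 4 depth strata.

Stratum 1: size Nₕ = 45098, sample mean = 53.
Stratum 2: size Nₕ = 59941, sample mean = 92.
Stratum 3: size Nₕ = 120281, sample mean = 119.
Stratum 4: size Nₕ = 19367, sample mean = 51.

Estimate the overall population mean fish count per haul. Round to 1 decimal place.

94.8

N = 244687; weights Wₕ = Nₕ/N = (0.1843, 0.2450, 0.4916, 0.0792).
x̄_st = Σ Wₕ·x̄ₕ = 0.1843·53 + 0.2450·92 + 0.4916·119 + 0.0792·51 ≈ 94.839...
→ 94.8.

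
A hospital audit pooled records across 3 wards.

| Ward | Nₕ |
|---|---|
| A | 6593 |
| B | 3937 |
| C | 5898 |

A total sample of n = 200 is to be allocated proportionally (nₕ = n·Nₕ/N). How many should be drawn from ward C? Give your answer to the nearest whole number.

72

N = 6593 + 3937 + 5898 = 16428.
n_C = 200·5898/16428 = 71.804... → 72.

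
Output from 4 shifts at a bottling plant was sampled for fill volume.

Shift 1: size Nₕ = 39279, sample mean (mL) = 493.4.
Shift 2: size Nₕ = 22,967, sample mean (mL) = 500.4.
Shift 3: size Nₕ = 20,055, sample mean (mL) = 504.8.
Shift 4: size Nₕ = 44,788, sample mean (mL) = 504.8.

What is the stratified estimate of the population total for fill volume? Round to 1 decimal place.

63605691.8

1: 39279·493.4 = 19380258.6
2: 22967·500.4 = 11492686.8
3: 20055·504.8 = 10123764
4: 44788·504.8 = 22608982.4
τ̂ = Σ Nₕx̄ₕ = 63605691.8.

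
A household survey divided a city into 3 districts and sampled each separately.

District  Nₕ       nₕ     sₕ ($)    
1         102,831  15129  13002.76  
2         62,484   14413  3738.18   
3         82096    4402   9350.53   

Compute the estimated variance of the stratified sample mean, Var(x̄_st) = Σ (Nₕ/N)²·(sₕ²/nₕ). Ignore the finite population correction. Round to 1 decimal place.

N = 247411. Term for each stratum: Wₕ²sₕ²/nₕ.
Var(x̄_st) = 1930.5052 + 61.8395 + 2186.8974 = 4179.2420 → 4179.2.

4179.2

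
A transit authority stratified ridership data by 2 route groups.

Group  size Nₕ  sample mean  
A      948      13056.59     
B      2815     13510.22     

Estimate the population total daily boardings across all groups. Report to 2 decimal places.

50408916.62

Population total = Σ Nₕ·x̄ₕ (each stratum's size times its mean).
948·13056.59 + 2815·13510.22 = 12377647.32 + 38031269.3 = 50408916.62.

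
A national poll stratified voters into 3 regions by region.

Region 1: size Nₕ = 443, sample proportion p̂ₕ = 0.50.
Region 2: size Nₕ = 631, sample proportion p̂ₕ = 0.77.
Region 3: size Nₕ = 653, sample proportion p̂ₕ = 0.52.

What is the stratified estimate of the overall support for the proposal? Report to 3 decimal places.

0.606

Wₕ = Nₕ/N with N = 1727: 0.2565, 0.3654, 0.3781.
p̂_st = 0.2565·0.50 + 0.3654·0.77 + 0.3781·0.52 ≈ 0.60621... → 0.606.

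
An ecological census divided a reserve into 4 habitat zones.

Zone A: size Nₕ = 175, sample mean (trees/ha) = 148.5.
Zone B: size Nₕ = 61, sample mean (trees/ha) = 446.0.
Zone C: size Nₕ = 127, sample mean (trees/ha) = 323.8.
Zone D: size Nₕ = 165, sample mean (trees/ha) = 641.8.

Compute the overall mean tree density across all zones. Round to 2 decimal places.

N = 175 + 61 + 127 + 165 = 528.
Overall mean = Σ (Nₕ/N)·x̄ₕ — weight by population share, not a simple average.
Σ Nₕx̄ₕ = 175·148.5 + 61·446.0 + 127·323.8 + 165·641.8 = 25987.5 + 27206 + 41122.6 + 105897 = 200213.1.
Divide by N: 200213.1 / 528 = 379.1915... → 379.19.

379.19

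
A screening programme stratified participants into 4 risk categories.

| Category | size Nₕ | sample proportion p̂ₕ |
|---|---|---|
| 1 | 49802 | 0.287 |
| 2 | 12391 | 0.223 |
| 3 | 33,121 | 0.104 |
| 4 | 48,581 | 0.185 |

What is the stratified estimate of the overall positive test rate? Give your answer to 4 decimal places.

N = 49802 + 12391 + 33121 + 48581 = 143895.
Overall proportion = Σ (Nₕ/N)·p̂ₕ.
Σ Nₕp̂ₕ = 14293.174 + 2763.193 + 3444.584 + 8987.485 = 29488.436.
29488.436 / 143895 = 0.204930... → 0.2049.

0.2049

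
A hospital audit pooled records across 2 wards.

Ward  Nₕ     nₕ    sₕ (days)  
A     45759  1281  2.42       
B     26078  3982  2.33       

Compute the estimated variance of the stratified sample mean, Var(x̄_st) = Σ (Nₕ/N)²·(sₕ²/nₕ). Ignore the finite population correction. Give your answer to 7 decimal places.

N = 71837; Wₕ = Nₕ/N.
ward A: (45759/71837)²·2.42²/1281 = 0.0018549759
ward B: (26078/71837)²·2.33²/3982 = 0.0001796647
Sum = 0.0020346406 → 0.0020346.

0.0020346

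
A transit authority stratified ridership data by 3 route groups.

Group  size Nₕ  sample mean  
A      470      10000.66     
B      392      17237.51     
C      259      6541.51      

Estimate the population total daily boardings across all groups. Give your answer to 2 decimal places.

13151665.21

Estimate total by summing Nₕ·x̄ₕ over strata.
470·10000.66 + 392·17237.51 + 259·6541.51 = 4700310.2 + 6757103.92 + 1694251.09 = 13151665.21.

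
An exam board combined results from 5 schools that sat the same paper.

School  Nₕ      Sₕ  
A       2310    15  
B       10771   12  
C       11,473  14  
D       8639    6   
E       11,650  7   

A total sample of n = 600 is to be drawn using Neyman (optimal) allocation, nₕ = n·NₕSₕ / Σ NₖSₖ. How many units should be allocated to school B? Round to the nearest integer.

A: NₕSₕ = 2310·15 = 34650
B: NₕSₕ = 10771·12 = 129252
C: NₕSₕ = 11473·14 = 160622
D: NₕSₕ = 8639·6 = 51834
E: NₕSₕ = 11650·7 = 81550
Σ NₕSₕ = 457908.
n_B = 600·129252/457908 = 169.360... → 169.

169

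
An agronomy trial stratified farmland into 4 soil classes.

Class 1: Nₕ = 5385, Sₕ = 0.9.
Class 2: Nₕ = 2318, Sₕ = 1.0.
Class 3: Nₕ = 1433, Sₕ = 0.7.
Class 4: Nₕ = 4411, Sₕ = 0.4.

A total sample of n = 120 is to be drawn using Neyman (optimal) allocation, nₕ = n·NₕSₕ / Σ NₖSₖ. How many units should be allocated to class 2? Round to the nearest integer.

28

1: NₕSₕ = 5385·0.9 = 4846.5
2: NₕSₕ = 2318·1.0 = 2318
3: NₕSₕ = 1433·0.7 = 1003.1
4: NₕSₕ = 4411·0.4 = 1764.4
Σ NₕSₕ = 9932.
n_2 = 120·2318/9932 = 28.006... → 28.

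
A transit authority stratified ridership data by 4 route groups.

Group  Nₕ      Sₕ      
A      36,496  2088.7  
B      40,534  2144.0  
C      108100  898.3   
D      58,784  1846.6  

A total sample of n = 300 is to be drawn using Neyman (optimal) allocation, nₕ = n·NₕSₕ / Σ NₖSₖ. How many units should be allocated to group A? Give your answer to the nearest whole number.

62

Σ NₕSₕ = 36496·2088.7 + 40534·2144.0 + 108100·898.3 + 58784·1846.6 = 368790855.6.
Share for A: 76229195.2/368790855.6 = 0.20670.
n_A = 300 × 0.20670 = 62.010... → 62.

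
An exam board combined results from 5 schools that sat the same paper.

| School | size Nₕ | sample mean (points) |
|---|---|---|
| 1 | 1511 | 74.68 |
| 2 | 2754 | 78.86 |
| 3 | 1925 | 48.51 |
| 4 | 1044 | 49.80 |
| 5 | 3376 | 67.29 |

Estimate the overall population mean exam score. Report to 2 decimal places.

N = 10610; weights Wₕ = Nₕ/N = (0.1424, 0.2596, 0.1814, 0.0984, 0.3182).
x̄_st = Σ Wₕ·x̄ₕ = 0.1424·74.68 + 0.2596·78.86 + 0.1814·48.51 + 0.0984·49.80 + 0.3182·67.29 ≈ 66.2173...
→ 66.22.

66.22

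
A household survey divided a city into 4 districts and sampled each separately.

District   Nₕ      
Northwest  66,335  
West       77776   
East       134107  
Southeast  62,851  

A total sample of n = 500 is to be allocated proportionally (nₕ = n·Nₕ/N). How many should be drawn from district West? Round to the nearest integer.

Share of district West = 77776/341069 = 0.22804.
Allocate 500 × 0.22804 = 114.018... → 114.

114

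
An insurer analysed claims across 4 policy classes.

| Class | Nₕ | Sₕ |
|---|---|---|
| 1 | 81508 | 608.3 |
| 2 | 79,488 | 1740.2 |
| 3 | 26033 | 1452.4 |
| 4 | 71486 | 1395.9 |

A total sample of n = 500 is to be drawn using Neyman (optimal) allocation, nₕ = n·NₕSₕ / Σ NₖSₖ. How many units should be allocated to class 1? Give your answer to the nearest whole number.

76

1: NₕSₕ = 81508·608.3 = 49581316.4
2: NₕSₕ = 79488·1740.2 = 138325017.6
3: NₕSₕ = 26033·1452.4 = 37810329.2
4: NₕSₕ = 71486·1395.9 = 99787307.4
Σ NₕSₕ = 325503970.6.
n_1 = 500·49581316.4/325503970.6 = 76.161... → 76.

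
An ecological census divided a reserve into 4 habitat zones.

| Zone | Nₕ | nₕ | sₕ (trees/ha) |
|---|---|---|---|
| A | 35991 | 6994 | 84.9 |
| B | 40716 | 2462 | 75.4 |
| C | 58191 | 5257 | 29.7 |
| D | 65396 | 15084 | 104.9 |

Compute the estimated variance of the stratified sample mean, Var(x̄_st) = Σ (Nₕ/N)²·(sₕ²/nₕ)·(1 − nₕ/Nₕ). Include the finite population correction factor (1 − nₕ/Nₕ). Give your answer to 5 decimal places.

N = 200294. Term for each stratum: Wₕ²sₕ²/nₕ·(1−nₕ/Nₕ).
Var(x̄_st) = 0.02681025 + 0.08965215 + 0.01288337 + 0.05983032 = 0.18917610 → 0.18918.

0.18918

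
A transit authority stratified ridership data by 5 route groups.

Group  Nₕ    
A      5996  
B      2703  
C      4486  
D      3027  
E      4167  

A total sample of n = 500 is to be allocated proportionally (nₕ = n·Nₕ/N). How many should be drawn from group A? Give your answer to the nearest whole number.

147

Share of group A = 5996/20379 = 0.29422.
Allocate 500 × 0.29422 = 147.112... → 147.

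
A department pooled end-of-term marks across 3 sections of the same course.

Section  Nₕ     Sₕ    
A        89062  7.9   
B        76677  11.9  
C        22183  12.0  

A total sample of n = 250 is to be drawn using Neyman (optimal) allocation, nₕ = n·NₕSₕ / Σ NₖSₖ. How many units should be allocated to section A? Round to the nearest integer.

A: NₕSₕ = 89062·7.9 = 703589.8
B: NₕSₕ = 76677·11.9 = 912456.3
C: NₕSₕ = 22183·12.0 = 266196
Σ NₕSₕ = 1882242.1.
n_A = 250·703589.8/1882242.1 = 93.451... → 93.

93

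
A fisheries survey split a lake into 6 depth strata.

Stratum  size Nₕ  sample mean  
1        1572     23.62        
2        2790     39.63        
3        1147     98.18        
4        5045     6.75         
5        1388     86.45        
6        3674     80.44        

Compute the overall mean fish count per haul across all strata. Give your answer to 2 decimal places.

x̄_st = (Σ Nₕx̄ₕ) / (Σ Nₕ) = (1572·23.62 + 2790·39.63 + 1147·98.18 + 5045·6.75 + 1388·86.45 + 3674·80.44) / 15616
= 709893.71 / 15616 = 45.4594... → 45.46.

45.46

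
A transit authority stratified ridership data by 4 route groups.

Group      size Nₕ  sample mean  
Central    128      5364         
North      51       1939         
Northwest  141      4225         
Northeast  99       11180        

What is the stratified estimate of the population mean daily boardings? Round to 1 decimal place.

x̄_st = (Σ Nₕx̄ₕ) / (Σ Nₕ) = (128·5364 + 51·1939 + 141·4225 + 99·11180) / 419
= 2488026 / 419 = 5938.010... → 5938.0.

5938.0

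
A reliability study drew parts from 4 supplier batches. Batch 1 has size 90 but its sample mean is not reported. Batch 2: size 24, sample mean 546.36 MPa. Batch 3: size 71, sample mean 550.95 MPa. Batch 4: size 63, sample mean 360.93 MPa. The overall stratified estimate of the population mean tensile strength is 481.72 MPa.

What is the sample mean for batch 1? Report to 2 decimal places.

494.42

Σ Nₕx̄ₕ = N·μ, so 90·x̄_1 = 248·481.72 − (24·546.36 + 71·550.95 + 63·360.93).
= 119466.56 − 74968.68 = 44497.88.
x̄_1 = 44497.88 / 90 = 494.4209... → 494.42.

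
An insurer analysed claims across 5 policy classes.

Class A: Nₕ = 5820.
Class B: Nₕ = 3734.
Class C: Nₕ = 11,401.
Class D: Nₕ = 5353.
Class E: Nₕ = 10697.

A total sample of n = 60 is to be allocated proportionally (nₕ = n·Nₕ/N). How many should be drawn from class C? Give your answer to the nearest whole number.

Share of class C = 11401/37005 = 0.30809.
Allocate 60 × 0.30809 = 18.486... → 18.

18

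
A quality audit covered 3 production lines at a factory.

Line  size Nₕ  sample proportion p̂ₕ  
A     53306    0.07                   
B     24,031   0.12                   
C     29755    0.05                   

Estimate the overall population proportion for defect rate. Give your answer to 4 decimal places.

0.0757

N = 53306 + 24031 + 29755 = 107092.
Overall proportion = Σ (Nₕ/N)·p̂ₕ.
Σ Nₕp̂ₕ = 3731.42 + 2883.72 + 1487.75 = 8102.89.
8102.89 / 107092 = 0.075663... → 0.0757.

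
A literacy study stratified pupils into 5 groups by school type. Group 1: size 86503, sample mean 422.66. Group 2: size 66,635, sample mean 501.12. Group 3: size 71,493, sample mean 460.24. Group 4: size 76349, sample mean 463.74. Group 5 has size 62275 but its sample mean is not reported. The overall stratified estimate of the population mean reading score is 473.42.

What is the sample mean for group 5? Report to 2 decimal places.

N = 86503 + 66635 + 71493 + 76349 + 62275 = 363255.
Overall total = μ·N = 473.42·363255 = 171972182.1.
Subtract the known strata: 86503·422.66 + 66635·501.12 + 71493·460.24 + 76349·463.74 = 138263512.76.
Remaining total for group 5: 171972182.1 − 138263512.76 = 33708669.34.
Divide by its size: 33708669.34 / 62275 = 541.2873... → 541.29.

541.29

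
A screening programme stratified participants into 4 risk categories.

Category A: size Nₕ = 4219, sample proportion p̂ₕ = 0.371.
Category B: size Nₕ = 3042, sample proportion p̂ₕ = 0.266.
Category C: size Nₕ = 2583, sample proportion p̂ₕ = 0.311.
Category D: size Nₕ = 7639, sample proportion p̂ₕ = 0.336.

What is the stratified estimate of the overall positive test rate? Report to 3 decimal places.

0.329

N = 4219 + 3042 + 2583 + 7639 = 17483.
Overall proportion = Σ (Nₕ/N)·p̂ₕ.
Σ Nₕp̂ₕ = 1565.249 + 809.172 + 803.313 + 2566.704 = 5744.438.
5744.438 / 17483 = 0.32857... → 0.329.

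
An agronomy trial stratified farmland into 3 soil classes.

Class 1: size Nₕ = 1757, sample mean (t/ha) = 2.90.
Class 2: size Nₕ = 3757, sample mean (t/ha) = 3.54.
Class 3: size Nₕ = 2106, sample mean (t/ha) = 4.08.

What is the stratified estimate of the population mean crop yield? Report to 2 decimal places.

3.54

N = 1757 + 3757 + 2106 = 7620.
Weight each subgroup mean by Nₕ/N and sum.
Σ Nₕx̄ₕ = 1757·2.90 + 3757·3.54 + 2106·4.08 = 5095.3 + 13299.78 + 8592.48 = 26987.56.
Divide by N: 26987.56 / 7620 = 3.5417... → 3.54.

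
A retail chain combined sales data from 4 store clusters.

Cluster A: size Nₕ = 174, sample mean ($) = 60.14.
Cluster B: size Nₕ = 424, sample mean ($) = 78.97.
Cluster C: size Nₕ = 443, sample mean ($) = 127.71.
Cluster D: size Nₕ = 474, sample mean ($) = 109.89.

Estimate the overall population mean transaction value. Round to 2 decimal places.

100.73

x̄_st = (Σ Nₕx̄ₕ) / (Σ Nₕ) = (174·60.14 + 424·78.97 + 443·127.71 + 474·109.89) / 1515
= 152611.03 / 1515 = 100.7334... → 100.73.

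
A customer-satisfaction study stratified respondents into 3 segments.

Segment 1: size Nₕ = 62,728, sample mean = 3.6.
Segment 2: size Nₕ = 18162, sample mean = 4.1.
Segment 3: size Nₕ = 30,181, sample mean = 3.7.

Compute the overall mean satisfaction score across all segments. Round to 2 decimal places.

N = 111071; weights Wₕ = Nₕ/N = (0.5648, 0.1635, 0.2717).
x̄_st = Σ Wₕ·x̄ₕ = 0.5648·3.6 + 0.1635·4.1 + 0.2717·3.7 ≈ 3.7089...
→ 3.71.

3.71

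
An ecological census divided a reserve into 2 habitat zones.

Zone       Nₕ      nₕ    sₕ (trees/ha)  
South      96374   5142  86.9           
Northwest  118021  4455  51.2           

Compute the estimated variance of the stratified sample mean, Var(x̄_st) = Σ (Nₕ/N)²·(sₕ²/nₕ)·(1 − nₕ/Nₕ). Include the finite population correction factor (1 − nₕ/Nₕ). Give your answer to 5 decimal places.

0.45250

N = 214395. Term for each stratum: Wₕ²sₕ²/nₕ·(1−nₕ/Nₕ).
Var(x̄_st) = 0.28092168 + 0.17158153 = 0.45250321 → 0.45250.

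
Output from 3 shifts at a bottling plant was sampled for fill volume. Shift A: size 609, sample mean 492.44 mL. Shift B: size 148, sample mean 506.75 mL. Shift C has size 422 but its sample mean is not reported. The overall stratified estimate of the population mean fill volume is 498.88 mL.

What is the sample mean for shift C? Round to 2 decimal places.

505.41

N = 609 + 148 + 422 = 1179.
Overall total = μ·N = 498.88·1179 = 588179.52.
Subtract the known strata: 609·492.44 + 148·506.75 = 374894.96.
Remaining total for shift C: 588179.52 − 374894.96 = 213284.56.
Divide by its size: 213284.56 / 422 = 505.4136... → 505.41.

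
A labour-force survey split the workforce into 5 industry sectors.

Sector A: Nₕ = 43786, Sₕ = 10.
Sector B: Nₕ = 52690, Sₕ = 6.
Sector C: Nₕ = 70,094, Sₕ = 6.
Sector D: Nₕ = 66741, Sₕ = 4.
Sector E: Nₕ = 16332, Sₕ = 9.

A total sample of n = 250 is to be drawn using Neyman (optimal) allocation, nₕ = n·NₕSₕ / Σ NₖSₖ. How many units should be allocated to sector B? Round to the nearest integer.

Σ NₕSₕ = 43786·10 + 52690·6 + 70094·6 + 66741·4 + 16332·9 = 1588516.
Share for B: 316140/1588516 = 0.19902.
n_B = 250 × 0.19902 = 49.754... → 50.

50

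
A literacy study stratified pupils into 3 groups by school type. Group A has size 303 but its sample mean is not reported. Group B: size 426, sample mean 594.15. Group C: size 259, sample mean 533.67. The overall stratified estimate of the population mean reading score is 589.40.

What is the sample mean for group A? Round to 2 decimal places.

630.36

Σ Nₕx̄ₕ = N·μ, so 303·x̄_A = 988·589.40 − (426·594.15 + 259·533.67).
= 582327.2 − 391328.43 = 190998.77.
x̄_A = 190998.77 / 303 = 630.3590... → 630.36.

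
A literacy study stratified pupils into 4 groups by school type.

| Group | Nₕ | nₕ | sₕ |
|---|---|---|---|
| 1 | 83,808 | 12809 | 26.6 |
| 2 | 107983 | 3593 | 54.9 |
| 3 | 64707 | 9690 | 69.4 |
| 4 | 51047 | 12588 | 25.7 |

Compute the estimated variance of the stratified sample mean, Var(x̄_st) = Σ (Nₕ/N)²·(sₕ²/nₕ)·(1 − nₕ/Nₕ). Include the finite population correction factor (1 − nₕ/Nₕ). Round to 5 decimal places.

0.12325

N = 307545; Wₕ = Nₕ/N.
group 1: (83808/307545)²·26.6²/12809·(1 − 12809/83808) = 0.00347511
group 2: (107983/307545)²·54.9²/3593·(1 − 3593/107983) = 0.09997339
group 3: (64707/307545)²·69.4²/9690·(1 − 9690/64707) = 0.01870794
group 4: (51047/307545)²·25.7²/12588·(1 − 12588/51047) = 0.00108908
Sum = 0.12324552 → 0.12325.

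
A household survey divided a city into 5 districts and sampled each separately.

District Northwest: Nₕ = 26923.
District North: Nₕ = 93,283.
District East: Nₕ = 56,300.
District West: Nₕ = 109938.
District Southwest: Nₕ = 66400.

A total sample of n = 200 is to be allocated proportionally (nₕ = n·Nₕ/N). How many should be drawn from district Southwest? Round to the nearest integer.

N = 26923 + 93283 + 56300 + 109938 + 66400 = 352844.
n_Southwest = 200·66400/352844 = 37.637... → 38.

38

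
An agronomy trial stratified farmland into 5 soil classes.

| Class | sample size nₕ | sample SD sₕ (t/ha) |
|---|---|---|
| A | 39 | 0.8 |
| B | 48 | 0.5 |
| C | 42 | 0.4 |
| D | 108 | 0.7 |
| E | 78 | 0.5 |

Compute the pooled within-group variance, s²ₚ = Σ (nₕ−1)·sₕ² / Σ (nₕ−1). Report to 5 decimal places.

A: (39−1)·0.8² = 38·0.64 = 24.32
B: (48−1)·0.5² = 47·0.25 = 11.75
C: (42−1)·0.4² = 41·0.16 = 6.56
D: (108−1)·0.7² = 107·0.49 = 52.43
E: (78−1)·0.5² = 77·0.25 = 19.25
Numerator = 114.31; denominator = Σ(nₕ−1) = 310.
s²ₚ = 114.31/310 = 0.3687419... → 0.36874.

0.36874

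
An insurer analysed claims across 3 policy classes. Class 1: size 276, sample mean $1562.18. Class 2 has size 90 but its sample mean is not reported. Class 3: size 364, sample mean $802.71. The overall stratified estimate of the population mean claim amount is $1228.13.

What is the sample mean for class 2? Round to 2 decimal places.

Σ Nₕx̄ₕ = N·μ, so 90·x̄_2 = 730·1228.13 − (276·1562.18 + 364·802.71).
= 896534.9 − 723348.12 = 173186.78.
x̄_2 = 173186.78 / 90 = 1924.2976... → 1924.30.

1924.30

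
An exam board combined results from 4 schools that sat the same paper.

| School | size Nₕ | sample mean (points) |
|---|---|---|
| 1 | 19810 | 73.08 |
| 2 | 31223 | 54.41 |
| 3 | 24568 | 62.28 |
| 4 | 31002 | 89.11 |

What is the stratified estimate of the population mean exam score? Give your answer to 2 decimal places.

69.78

N = 106603; weights Wₕ = Nₕ/N = (0.1858, 0.2929, 0.2305, 0.2908).
x̄_st = Σ Wₕ·x̄ₕ = 0.1858·73.08 + 0.2929·54.41 + 0.2305·62.28 + 0.2908·89.11 ≈ 69.7845...
→ 69.78.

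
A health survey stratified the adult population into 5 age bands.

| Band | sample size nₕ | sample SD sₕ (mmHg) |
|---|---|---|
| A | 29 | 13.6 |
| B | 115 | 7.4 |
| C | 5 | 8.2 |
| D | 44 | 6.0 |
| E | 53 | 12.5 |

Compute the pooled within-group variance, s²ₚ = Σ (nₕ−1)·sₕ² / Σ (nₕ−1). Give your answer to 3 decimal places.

88.645

A: (29−1)·13.6² = 28·184.96 = 5178.88
B: (115−1)·7.4² = 114·54.76 = 6242.64
C: (5−1)·8.2² = 4·67.24 = 268.96
D: (44−1)·6.0² = 43·36 = 1548
E: (53−1)·12.5² = 52·156.25 = 8125
Numerator = 21363.48; denominator = Σ(nₕ−1) = 241.
s²ₚ = 21363.48/241 = 88.64515... → 88.645.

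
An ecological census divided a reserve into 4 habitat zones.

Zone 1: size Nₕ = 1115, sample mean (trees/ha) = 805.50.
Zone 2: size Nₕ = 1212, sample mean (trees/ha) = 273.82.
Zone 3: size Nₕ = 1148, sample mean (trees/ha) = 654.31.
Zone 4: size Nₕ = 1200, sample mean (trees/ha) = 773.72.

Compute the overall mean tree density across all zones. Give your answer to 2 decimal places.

N = 4675; weights Wₕ = Nₕ/N = (0.2385, 0.2593, 0.2456, 0.2567).
x̄_st = Σ Wₕ·x̄ₕ = 0.2385·805.50 + 0.2593·273.82 + 0.2456·654.31 + 0.2567·773.72 ≈ 622.3774...
→ 622.38.

622.38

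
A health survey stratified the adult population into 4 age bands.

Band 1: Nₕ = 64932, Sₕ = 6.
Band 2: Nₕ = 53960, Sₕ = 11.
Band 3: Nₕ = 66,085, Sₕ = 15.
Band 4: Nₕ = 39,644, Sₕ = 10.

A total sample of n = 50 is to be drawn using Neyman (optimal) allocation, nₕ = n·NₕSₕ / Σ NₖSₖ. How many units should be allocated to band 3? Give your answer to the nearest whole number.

21

1: NₕSₕ = 64932·6 = 389592
2: NₕSₕ = 53960·11 = 593560
3: NₕSₕ = 66085·15 = 991275
4: NₕSₕ = 39644·10 = 396440
Σ NₕSₕ = 2370867.
n_3 = 50·991275/2370867 = 20.905... → 21.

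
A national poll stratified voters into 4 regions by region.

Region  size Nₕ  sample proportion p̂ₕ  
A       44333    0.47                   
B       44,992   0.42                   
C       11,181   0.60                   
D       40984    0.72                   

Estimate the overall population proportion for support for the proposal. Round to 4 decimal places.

N = 44333 + 44992 + 11181 + 40984 = 141490.
Overall proportion = Σ (Nₕ/N)·p̂ₕ.
Σ Nₕp̂ₕ = 20836.51 + 18896.64 + 6708.6 + 29508.48 = 75950.23.
75950.23 / 141490 = 0.536789... → 0.5368.

0.5368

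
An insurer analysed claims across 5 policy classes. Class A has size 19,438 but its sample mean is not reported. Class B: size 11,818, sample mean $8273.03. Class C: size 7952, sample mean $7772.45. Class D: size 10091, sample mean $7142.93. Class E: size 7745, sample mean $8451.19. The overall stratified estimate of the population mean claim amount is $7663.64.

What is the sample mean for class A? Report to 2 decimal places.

Σ Nₕx̄ₕ = N·μ, so 19438·x̄_A = 57044·7663.64 − (11818·8273.03 + 7952·7772.45 + 10091·7142.93 + 7745·8451.19).
= 437164680.16 − 297110964.12 = 140053716.04.
x̄_A = 140053716.04 / 19438 = 7205.1505... → 7205.15.

7205.15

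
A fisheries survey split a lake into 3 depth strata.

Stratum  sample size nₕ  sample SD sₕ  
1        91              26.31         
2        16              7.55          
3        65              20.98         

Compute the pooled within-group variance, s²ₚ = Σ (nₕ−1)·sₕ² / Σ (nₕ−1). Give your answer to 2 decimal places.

1: (91−1)·26.31² = 90·692.2161 = 62299.449
2: (16−1)·7.55² = 15·57.0025 = 855.0375
3: (65−1)·20.98² = 64·440.1604 = 28170.2656
Numerator = 91324.7521; denominator = Σ(nₕ−1) = 169.
s²ₚ = 91324.7521/169 = 540.3831... → 540.38.

540.38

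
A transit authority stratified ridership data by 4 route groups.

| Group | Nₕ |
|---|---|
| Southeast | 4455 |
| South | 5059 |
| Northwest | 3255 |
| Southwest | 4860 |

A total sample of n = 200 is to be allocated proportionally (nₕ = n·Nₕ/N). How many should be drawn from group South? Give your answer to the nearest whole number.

57

Share of group South = 5059/17629 = 0.28697.
Allocate 200 × 0.28697 = 57.394... → 57.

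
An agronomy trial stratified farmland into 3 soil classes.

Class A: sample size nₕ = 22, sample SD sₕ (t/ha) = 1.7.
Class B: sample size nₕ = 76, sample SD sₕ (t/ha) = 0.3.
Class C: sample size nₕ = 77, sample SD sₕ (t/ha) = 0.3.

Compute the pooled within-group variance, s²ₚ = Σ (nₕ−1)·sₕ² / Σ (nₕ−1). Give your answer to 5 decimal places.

Degrees of freedom: 21 + 75 + 76 = 172.
Σ(nₕ−1)sₕ² = 21·2.89 + 75·0.09 + 76·0.09 = 74.28.
s²ₚ = 74.28 / 172 = 0.4318605... → 0.43186.

0.43186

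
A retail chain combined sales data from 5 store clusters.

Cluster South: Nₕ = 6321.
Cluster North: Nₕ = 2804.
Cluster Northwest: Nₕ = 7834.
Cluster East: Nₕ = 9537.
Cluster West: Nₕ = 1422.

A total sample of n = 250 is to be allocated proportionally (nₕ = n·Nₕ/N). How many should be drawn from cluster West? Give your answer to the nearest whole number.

13

Share of cluster West = 1422/27918 = 0.05093.
Allocate 250 × 0.05093 = 12.734... → 13.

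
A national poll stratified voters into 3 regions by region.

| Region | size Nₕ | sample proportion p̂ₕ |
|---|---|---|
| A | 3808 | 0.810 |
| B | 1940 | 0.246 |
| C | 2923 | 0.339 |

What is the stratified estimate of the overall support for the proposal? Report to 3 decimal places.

N = 3808 + 1940 + 2923 = 8671.
Overall proportion = Σ (Nₕ/N)·p̂ₕ.
Σ Nₕp̂ₕ = 3084.48 + 477.24 + 990.897 = 4552.617.
4552.617 / 8671 = 0.52504... → 0.525.

0.525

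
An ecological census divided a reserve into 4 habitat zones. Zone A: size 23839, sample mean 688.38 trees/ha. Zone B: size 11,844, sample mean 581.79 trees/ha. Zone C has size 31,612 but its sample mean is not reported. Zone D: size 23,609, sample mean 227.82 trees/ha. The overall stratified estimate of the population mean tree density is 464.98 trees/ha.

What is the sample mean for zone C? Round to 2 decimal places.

429.87

N = 23839 + 11844 + 31612 + 23609 = 90904.
Overall total = μ·N = 464.98·90904 = 42268541.92.
Subtract the known strata: 23839·688.38 + 11844·581.79 + 23609·227.82 = 28679613.96.
Remaining total for zone C: 42268541.92 − 28679613.96 = 13588927.96.
Divide by its size: 13588927.96 / 31612 = 429.8661... → 429.87.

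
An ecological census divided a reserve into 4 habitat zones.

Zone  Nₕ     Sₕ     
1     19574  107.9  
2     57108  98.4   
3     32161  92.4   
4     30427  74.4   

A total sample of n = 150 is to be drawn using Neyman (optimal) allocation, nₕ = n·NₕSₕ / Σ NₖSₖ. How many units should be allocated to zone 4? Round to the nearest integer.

1: NₕSₕ = 19574·107.9 = 2112034.6
2: NₕSₕ = 57108·98.4 = 5619427.2
3: NₕSₕ = 32161·92.4 = 2971676.4
4: NₕSₕ = 30427·74.4 = 2263768.8
Σ NₕSₕ = 12966907.
n_4 = 150·2263768.8/12966907 = 26.187... → 26.

26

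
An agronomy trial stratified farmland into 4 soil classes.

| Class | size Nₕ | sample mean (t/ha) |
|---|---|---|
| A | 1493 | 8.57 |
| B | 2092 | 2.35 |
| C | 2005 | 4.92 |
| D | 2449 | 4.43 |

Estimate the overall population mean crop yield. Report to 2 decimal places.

4.78

N = 1493 + 2092 + 2005 + 2449 = 8039.
Overall mean = Σ (Nₕ/N)·x̄ₕ — weight by population share, not a simple average.
Σ Nₕx̄ₕ = 1493·8.57 + 2092·2.35 + 2005·4.92 + 2449·4.43 = 12795.01 + 4916.2 + 9864.6 + 10849.07 = 38424.88.
Divide by N: 38424.88 / 8039 = 4.7798... → 4.78.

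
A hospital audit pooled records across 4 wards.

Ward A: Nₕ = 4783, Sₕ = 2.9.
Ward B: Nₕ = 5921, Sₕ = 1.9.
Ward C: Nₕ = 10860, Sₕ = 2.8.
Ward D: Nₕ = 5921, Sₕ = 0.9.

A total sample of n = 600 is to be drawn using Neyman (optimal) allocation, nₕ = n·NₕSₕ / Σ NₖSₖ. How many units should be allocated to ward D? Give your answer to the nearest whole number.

53

A: NₕSₕ = 4783·2.9 = 13870.7
B: NₕSₕ = 5921·1.9 = 11249.9
C: NₕSₕ = 10860·2.8 = 30408
D: NₕSₕ = 5921·0.9 = 5328.9
Σ NₕSₕ = 60857.5.
n_D = 600·5328.9/60857.5 = 52.538... → 53.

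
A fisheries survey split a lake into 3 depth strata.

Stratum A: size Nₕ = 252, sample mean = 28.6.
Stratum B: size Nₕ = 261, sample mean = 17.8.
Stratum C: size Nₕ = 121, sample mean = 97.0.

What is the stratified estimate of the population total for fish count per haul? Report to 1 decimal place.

23590.0

A: 252·28.6 = 7207.2
B: 261·17.8 = 4645.8
C: 121·97.0 = 11737
τ̂ = Σ Nₕx̄ₕ = 23590.0.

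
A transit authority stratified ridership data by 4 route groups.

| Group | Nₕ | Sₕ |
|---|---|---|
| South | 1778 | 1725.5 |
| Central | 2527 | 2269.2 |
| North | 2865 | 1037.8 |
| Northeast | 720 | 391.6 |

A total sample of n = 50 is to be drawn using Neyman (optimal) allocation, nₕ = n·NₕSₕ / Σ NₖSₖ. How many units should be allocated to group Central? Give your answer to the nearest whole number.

24

Σ NₕSₕ = 1778·1725.5 + 2527·2269.2 + 2865·1037.8 + 720·391.6 = 12057456.4.
Share for Central: 5734268.4/12057456.4 = 0.47558.
n_Central = 50 × 0.47558 = 23.779... → 24.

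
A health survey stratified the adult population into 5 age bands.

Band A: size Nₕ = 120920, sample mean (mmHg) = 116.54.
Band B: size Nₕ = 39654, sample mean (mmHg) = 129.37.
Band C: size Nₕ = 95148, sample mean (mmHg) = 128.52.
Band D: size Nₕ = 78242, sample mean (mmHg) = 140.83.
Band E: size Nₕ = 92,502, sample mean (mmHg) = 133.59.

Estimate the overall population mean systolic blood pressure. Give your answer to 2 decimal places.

128.56

N = 120920 + 39654 + 95148 + 78242 + 92502 = 426466.
The stratified mean weights each stratum mean by its population share Nₕ/N.
Σ Nₕx̄ₕ = 120920·116.54 + 39654·129.37 + 95148·128.52 + 78242·140.83 + 92502·133.59 = 14092016.8 + 5130037.98 + 12228420.96 + 11018820.86 + 12357342.18 = 54826638.78.
Divide by N: 54826638.78 / 426466 = 128.5604... → 128.56.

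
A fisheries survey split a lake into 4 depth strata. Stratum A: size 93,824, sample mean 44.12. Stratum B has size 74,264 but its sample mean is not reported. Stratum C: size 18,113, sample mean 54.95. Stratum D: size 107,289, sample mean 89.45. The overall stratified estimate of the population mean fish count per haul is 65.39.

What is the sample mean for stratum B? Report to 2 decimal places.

N = 93824 + 74264 + 18113 + 107289 = 293490.
Overall total = μ·N = 65.39·293490 = 19191311.1.
Subtract the known strata: 93824·44.12 + 18113·54.95 + 107289·89.45 = 14731825.28.
Remaining total for stratum B: 19191311.1 − 14731825.28 = 4459485.82.
Divide by its size: 4459485.82 / 74264 = 60.0491... → 60.05.

60.05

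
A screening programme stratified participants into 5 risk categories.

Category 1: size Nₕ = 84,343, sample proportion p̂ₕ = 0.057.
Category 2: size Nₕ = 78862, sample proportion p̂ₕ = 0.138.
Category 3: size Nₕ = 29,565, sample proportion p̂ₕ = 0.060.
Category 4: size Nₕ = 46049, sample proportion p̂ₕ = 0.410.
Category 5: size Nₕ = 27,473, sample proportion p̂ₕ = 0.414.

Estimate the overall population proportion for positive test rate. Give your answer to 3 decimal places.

0.179

Wₕ = Nₕ/N with N = 266292: 0.3167, 0.2961, 0.1110, 0.1729, 0.1032.
p̂_st = 0.3167·0.057 + 0.2961·0.138 + 0.1110·0.060 + 0.1729·0.410 + 0.1032·0.414 ≈ 0.17920... → 0.179.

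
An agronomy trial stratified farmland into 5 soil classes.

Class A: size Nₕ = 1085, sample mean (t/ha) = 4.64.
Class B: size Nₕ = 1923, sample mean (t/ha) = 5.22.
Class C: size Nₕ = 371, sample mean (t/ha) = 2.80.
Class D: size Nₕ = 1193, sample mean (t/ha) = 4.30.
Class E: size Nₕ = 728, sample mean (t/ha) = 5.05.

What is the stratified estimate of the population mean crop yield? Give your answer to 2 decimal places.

N = 1085 + 1923 + 371 + 1193 + 728 = 5300.
The stratified mean weights each stratum mean by its population share Nₕ/N.
Σ Nₕx̄ₕ = 1085·4.64 + 1923·5.22 + 371·2.80 + 1193·4.30 + 728·5.05 = 5034.4 + 10038.06 + 1038.8 + 5129.9 + 3676.4 = 24917.56.
Divide by N: 24917.56 / 5300 = 4.7014... → 4.70.

4.70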